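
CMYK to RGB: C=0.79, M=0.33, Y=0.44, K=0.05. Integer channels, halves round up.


R = 255 × (1-C) × (1-K) = 255 × 0.21 × 0.95 = 50.8725 → 51
G = 255 × (1-M) × (1-K) = 255 × 0.67 × 0.95 = 162.3075 → 162
B = 255 × (1-Y) × (1-K) = 255 × 0.56 × 0.95 = 135.66 → 136
= RGB(51, 162, 136)


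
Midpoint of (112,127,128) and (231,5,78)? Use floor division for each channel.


Midpoint: each channel = ⌊(C₁+C₂)/2⌋
R: ⌊(112+231)/2⌋ = 171
G: ⌊(127+5)/2⌋ = 66
B: ⌊(128+78)/2⌋ = 103
= RGB(171, 66, 103)


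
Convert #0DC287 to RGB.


0D → 13 (R)
C2 → 194 (G)
87 → 135 (B)
= RGB(13, 194, 135)


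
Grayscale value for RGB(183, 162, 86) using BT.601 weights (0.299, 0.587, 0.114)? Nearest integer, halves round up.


Gray = 0.299×R + 0.587×G + 0.114×B
Gray = 0.299×183 + 0.587×162 + 0.114×86
Gray = 54.717 + 95.094 + 9.804
Gray = 159.615 → round half up → 160
Gray = 160


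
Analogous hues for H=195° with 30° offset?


Base hue: 195°
Left analog: (195 - 30) mod 360 = 165°
Right analog: (195 + 30) mod 360 = 225°
Analogous hues = 165° and 225°


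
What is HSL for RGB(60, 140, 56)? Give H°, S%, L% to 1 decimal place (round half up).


Normalize: R'=60/255≈0.2353, G'=140/255≈0.5490, B'=56/255≈0.2196
Max=140/255, Min=56/255, Δ=Max-Min=84/255
L = (Max+Min)/2 = (140+56)/510 = 196/510 = 0.38431… → L = 38.4%
L ≤ 0.5 → S = Δ/(Max+Min) = 84/(140+56) = 84/196 = 0.42857… → S = 42.9%
(the 1/255 factors cancel in S and H, so raw channel differences can be used)
Max is G' → H = 60 × ((B-R)/Δ + 2) = 60 × ((56-60)/84 + 2)
  -4/84 + 2 = -0.0476… + 2 = 1.9523…
  H = 60 × 1.9523… = 117.142…° → H = 117.1°
= HSL(117.1°, 42.9%, 38.4%)


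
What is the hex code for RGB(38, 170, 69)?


R = 38 → 26 (hex)
G = 170 → AA (hex)
B = 69 → 45 (hex)
Hex = #26AA45


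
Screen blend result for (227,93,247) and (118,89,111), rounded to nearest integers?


Screen: C = 255 - (255-A)×(255-B)/255, rounded to nearest integer
R: 255 - (255-227)×(255-118)/255 = 255 - 3836/255 ≈ 255 - 15.043 = 239.957 → 240
G: 255 - (255-93)×(255-89)/255 = 255 - 26892/255 ≈ 255 - 105.459 = 149.541 → 150
B: 255 - (255-247)×(255-111)/255 = 255 - 1152/255 ≈ 255 - 4.518 = 250.482 → 250
= RGB(240, 150, 250)


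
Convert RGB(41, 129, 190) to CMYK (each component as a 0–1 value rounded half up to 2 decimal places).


R'=41/255≈0.1608, G'=129/255≈0.5059, B'=190/255≈0.7451
K = 1 - max(R',G',B') = 1 - 190/255 = 65/255 = 0.25490… → 0.25
(1-R'-K)/(1-K) simplifies to (max-R)/max with max = 190:
C = (190-41)/190 = 149/190 = 0.78421… → 0.78
M = (190-129)/190 = 61/190 = 0.32105… → 0.32
Y = (190-190)/190 = 0/190 = 0 → 0.00
= CMYK(0.78, 0.32, 0.00, 0.25)


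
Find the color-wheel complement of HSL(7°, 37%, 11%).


Complement = opposite side of color wheel = hue + 180°
H' = (7 + 180) mod 360 = 187°
S and L unchanged.
= HSL(187°, 37%, 11%)


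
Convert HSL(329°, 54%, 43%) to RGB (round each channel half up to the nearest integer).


H=329°, S=0.54, L=0.43
C = (1-|2L-1|)×S = (1-|-0.14|)×0.54 = 0.4644
H' = H/60 = 329/60 ≈ 5.4833; X = C×(1-|H' mod 2 - 1|) = 0.23994
m = L - C/2 = 0.43 - 0.2322 = 0.1978
Sector ⌊H'⌋ = 5 → (R',G',B') = (0.4644, 0.0, 0.23994)
RGB = ((R'+m)×255, (G'+m)×255, (B'+m)×255) = (168.861, 50.439, 111.6237)
Round half up → RGB(169, 50, 112)


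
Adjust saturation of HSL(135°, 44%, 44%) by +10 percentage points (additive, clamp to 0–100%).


Original S = 44%
Adjustment = +10 percentage points
New S = 44 + (10) = 54
Clamp to [0, 100] → 54
= HSL(135°, 54%, 44%)


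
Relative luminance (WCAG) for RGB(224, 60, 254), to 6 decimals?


Linearize each channel (sRGB transfer function): c = v/255; c_lin = c/12.92 if c ≤ 0.04045, else ((c+0.055)/1.055)^2.4
  R: 224/255 ≈ 0.878431 > 0.04045 → ((0.878431+0.055)/1.055)^2.4 ≈ 0.745404
  G: 60/255 ≈ 0.235294 > 0.04045 → ((0.235294+0.055)/1.055)^2.4 ≈ 0.045186
  B: 254/255 ≈ 0.996078 > 0.04045 → ((0.996078+0.055)/1.055)^2.4 ≈ 0.991102
R_lin = 0.745404, G_lin = 0.045186, B_lin = 0.991102
L = 0.2126×R + 0.7152×G + 0.0722×B
L = 0.2126×0.745404 + 0.7152×0.045186 + 0.0722×0.991102
L ≈ 0.262348


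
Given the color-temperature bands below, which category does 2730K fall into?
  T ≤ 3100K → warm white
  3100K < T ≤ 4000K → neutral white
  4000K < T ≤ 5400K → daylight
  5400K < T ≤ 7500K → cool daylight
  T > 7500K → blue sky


Temperature: 2730K
2730K ≤ 3100K → warm white
Classification: warm white


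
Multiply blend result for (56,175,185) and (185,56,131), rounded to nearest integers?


Multiply: C = A×B/255, rounded to nearest integer
R: 56×185/255 = 10360/255 ≈ 40.627 → 41
G: 175×56/255 = 9800/255 ≈ 38.431 → 38
B: 185×131/255 = 24235/255 ≈ 95.039 → 95
= RGB(41, 38, 95)


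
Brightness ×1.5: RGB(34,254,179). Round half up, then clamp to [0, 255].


Multiply each channel by 1.5, round half up, clamp to [0, 255]
R: 34×1.5 = 51
G: 254×1.5 = 381 → clamp → 255
B: 179×1.5 = 268.5 → round → 269 → clamp → 255
= RGB(51, 255, 255)


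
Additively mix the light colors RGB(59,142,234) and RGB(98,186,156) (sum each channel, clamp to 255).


Additive: each channel = min(255, C₁+C₂)
R: 59+98 = 157 → 157
G: 142+186 = 328 → 255
B: 234+156 = 390 → 255
= RGB(157, 255, 255)


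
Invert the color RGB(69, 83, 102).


Invert: (255-R, 255-G, 255-B)
R: 255-69 = 186
G: 255-83 = 172
B: 255-102 = 153
= RGB(186, 172, 153)


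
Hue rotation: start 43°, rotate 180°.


New hue = (H + rotation) mod 360
New hue = (43 + 180) mod 360
= 223 mod 360
= 223°


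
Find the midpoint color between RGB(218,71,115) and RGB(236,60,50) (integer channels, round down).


Midpoint: each channel = ⌊(C₁+C₂)/2⌋
R: ⌊(218+236)/2⌋ = 227
G: ⌊(71+60)/2⌋ = 65
B: ⌊(115+50)/2⌋ = 82
= RGB(227, 65, 82)


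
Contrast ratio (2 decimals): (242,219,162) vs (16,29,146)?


Linearize each sRGB channel c=v/255: c/12.92 if c ≤ 0.04045 else ((c+0.055)/1.055)^2.4
L = 0.2126×R_lin + 0.7152×G_lin + 0.0722×B_lin
Color 1 (242,219,162):
  R=242: 242/255≈0.9490 > 0.04045 → ((0.9490+0.055)/1.055)^2.4 ≈ 0.88792
  G=219: 219/255≈0.8588 > 0.04045 → ((0.8588+0.055)/1.055)^2.4 ≈ 0.70838
  B=162: 162/255≈0.6353 > 0.04045 → ((0.6353+0.055)/1.055)^2.4 ≈ 0.36131
  L1 = 0.2126×0.88792 + 0.7152×0.70838 + 0.0722×0.36131 ≈ 0.72149
Color 2 (16,29,146):
  R=16: 16/255≈0.0627 > 0.04045 → ((0.0627+0.055)/1.055)^2.4 ≈ 0.00518
  G=29: 29/255≈0.1137 > 0.04045 → ((0.1137+0.055)/1.055)^2.4 ≈ 0.01229
  B=146: 146/255≈0.5725 > 0.04045 → ((0.5725+0.055)/1.055)^2.4 ≈ 0.28744
  L2 = 0.2126×0.00518 + 0.7152×0.01229 + 0.0722×0.28744 ≈ 0.03064
Lighter = 0.72149, Darker = 0.03064
Ratio = (L_lighter + 0.05) / (L_darker + 0.05)
Ratio = (0.72149 + 0.05) / (0.03064 + 0.05) = 0.77149 / 0.08064 ≈ 9.5668
Ratio ≈ 9.57:1


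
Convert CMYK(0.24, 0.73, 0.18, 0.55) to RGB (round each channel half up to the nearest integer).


R = 255 × (1-C) × (1-K) = 255 × 0.76 × 0.45 = 87.21 → 87
G = 255 × (1-M) × (1-K) = 255 × 0.27 × 0.45 = 30.9825 → 31
B = 255 × (1-Y) × (1-K) = 255 × 0.82 × 0.45 = 94.095 → 94
= RGB(87, 31, 94)


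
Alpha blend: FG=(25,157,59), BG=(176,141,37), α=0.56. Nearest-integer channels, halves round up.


C = α×F + (1-α)×B, with 1-α = 0.44
R: 0.56×25 + 0.44×176 = 14.00 + 77.44 = 91.44 → 91
G: 0.56×157 + 0.44×141 = 87.92 + 62.04 = 149.96 → 150
B: 0.56×59 + 0.44×37 = 33.04 + 16.28 = 49.32 → 49
= RGB(91, 150, 49)


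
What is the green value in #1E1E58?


Color: #1E1E58
R = 1E = 30
G = 1E = 30
B = 58 = 88
Green = 30


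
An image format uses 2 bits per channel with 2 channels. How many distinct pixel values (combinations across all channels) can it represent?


Total bits = 2 bits/channel × 2 channels = 4 bits
Distinct pixel values = 2^4
= 16 pixel values


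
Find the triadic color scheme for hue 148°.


Triadic: equally spaced at 120° intervals
H1 = 148°
H2 = (148 + 120) mod 360 = 268°
H3 = (148 + 240) mod 360 = 28°
Triadic = 148°, 268°, 28°


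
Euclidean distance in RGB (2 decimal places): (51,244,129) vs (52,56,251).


d = √[(R₁-R₂)² + (G₁-G₂)² + (B₁-B₂)²]
d = √[(51-52)² + (244-56)² + (129-251)²]
d = √[1 + 35344 + 14884]
d = √50229
d ≈ 224.12


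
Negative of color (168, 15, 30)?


Invert: (255-R, 255-G, 255-B)
R: 255-168 = 87
G: 255-15 = 240
B: 255-30 = 225
= RGB(87, 240, 225)


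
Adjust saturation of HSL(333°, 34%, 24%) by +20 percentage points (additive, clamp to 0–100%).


Original S = 34%
Adjustment = +20 percentage points
New S = 34 + (20) = 54
Clamp to [0, 100] → 54
= HSL(333°, 54%, 24%)


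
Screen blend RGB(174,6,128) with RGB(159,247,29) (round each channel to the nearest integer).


Screen: C = 255 - (255-A)×(255-B)/255, rounded to nearest integer
R: 255 - (255-174)×(255-159)/255 = 255 - 7776/255 ≈ 255 - 30.494 = 224.506 → 225
G: 255 - (255-6)×(255-247)/255 = 255 - 1992/255 ≈ 255 - 7.812 = 247.188 → 247
B: 255 - (255-128)×(255-29)/255 = 255 - 28702/255 ≈ 255 - 112.557 = 142.443 → 142
= RGB(225, 247, 142)


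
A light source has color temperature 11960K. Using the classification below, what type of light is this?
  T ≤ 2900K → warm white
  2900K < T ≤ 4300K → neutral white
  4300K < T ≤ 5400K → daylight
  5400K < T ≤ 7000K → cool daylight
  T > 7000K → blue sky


Temperature: 11960K
11960K > 7000K → blue sky
Classification: blue sky


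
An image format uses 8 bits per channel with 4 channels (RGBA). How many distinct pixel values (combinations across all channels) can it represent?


Total bits = 8 bits/channel × 4 channels = 32 bits
Distinct pixel values = 2^32
= 4,294,967,296 pixel values


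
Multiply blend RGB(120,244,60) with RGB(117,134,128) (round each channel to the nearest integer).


Multiply: C = A×B/255, rounded to nearest integer
R: 120×117/255 = 14040/255 ≈ 55.059 → 55
G: 244×134/255 = 32696/255 ≈ 128.220 → 128
B: 60×128/255 = 7680/255 ≈ 30.118 → 30
= RGB(55, 128, 30)


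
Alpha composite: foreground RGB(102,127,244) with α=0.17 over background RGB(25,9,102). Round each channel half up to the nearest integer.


C = α×F + (1-α)×B, with 1-α = 0.83
R: 0.17×102 + 0.83×25 = 17.34 + 20.75 = 38.09 → 38
G: 0.17×127 + 0.83×9 = 21.59 + 7.47 = 29.06 → 29
B: 0.17×244 + 0.83×102 = 41.48 + 84.66 = 126.14 → 126
= RGB(38, 29, 126)


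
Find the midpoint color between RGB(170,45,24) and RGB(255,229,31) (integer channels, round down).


Midpoint: each channel = ⌊(C₁+C₂)/2⌋
R: ⌊(170+255)/2⌋ = 212
G: ⌊(45+229)/2⌋ = 137
B: ⌊(24+31)/2⌋ = 27
= RGB(212, 137, 27)


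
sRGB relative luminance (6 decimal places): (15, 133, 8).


Linearize each channel (sRGB transfer function): c = v/255; c_lin = c/12.92 if c ≤ 0.04045, else ((c+0.055)/1.055)^2.4
  R: 15/255 ≈ 0.058824 > 0.04045 → ((0.058824+0.055)/1.055)^2.4 ≈ 0.004777
  G: 133/255 ≈ 0.521569 > 0.04045 → ((0.521569+0.055)/1.055)^2.4 ≈ 0.234551
  B: 8/255 ≈ 0.031373 ≤ 0.04045 → 0.031373/12.92 ≈ 0.002428
R_lin = 0.004777, G_lin = 0.234551, B_lin = 0.002428
L = 0.2126×R + 0.7152×G + 0.0722×B
L = 0.2126×0.004777 + 0.7152×0.234551 + 0.0722×0.002428
L ≈ 0.168941


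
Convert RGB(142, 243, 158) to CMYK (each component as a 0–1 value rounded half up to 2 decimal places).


R'=142/255≈0.5569, G'=243/255≈0.9529, B'=158/255≈0.6196
K = 1 - max(R',G',B') = 1 - 243/255 = 12/255 = 0.04705… → 0.05
(1-R'-K)/(1-K) simplifies to (max-R)/max with max = 243:
C = (243-142)/243 = 101/243 = 0.41563… → 0.42
M = (243-243)/243 = 0/243 = 0 → 0.00
Y = (243-158)/243 = 85/243 = 0.34979… → 0.35
= CMYK(0.42, 0.00, 0.35, 0.05)


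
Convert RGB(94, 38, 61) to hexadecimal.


R = 94 → 5E (hex)
G = 38 → 26 (hex)
B = 61 → 3D (hex)
Hex = #5E263D


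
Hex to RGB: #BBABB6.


BB → 187 (R)
AB → 171 (G)
B6 → 182 (B)
= RGB(187, 171, 182)


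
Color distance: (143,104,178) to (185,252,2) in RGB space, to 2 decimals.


d = √[(R₁-R₂)² + (G₁-G₂)² + (B₁-B₂)²]
d = √[(143-185)² + (104-252)² + (178-2)²]
d = √[1764 + 21904 + 30976]
d = √54644
d ≈ 233.76


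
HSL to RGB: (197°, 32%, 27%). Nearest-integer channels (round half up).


H=197°, S=0.32, L=0.27
C = (1-|2L-1|)×S = (1-|-0.46|)×0.32 = 0.1728
H' = H/60 = 197/60 ≈ 3.2833; X = C×(1-|H' mod 2 - 1|) = 0.12384
m = L - C/2 = 0.27 - 0.0864 = 0.1836
Sector ⌊H'⌋ = 3 → (R',G',B') = (0.0, 0.12384, 0.1728)
RGB = ((R'+m)×255, (G'+m)×255, (B'+m)×255) = (46.818, 78.3972, 90.882)
Round half up → RGB(47, 78, 91)


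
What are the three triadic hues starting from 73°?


Triadic: equally spaced at 120° intervals
H1 = 73°
H2 = (73 + 120) mod 360 = 193°
H3 = (73 + 240) mod 360 = 313°
Triadic = 73°, 193°, 313°


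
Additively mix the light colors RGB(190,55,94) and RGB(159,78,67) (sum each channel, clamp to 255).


Additive: each channel = min(255, C₁+C₂)
R: 190+159 = 349 → 255
G: 55+78 = 133 → 133
B: 94+67 = 161 → 161
= RGB(255, 133, 161)


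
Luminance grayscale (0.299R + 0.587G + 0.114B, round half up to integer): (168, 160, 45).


Gray = 0.299×R + 0.587×G + 0.114×B
Gray = 0.299×168 + 0.587×160 + 0.114×45
Gray = 50.232 + 93.920 + 5.130
Gray = 149.282 → round half up → 149
Gray = 149


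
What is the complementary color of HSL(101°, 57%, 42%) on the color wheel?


Complement = opposite side of color wheel = hue + 180°
H' = (101 + 180) mod 360 = 281°
S and L unchanged.
= HSL(281°, 57%, 42%)


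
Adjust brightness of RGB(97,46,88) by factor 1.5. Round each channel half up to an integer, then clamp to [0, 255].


Multiply each channel by 1.5, round half up, clamp to [0, 255]
R: 97×1.5 = 145.5 → round → 146
G: 46×1.5 = 69
B: 88×1.5 = 132
= RGB(146, 69, 132)


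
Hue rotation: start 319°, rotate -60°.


New hue = (H + rotation) mod 360
New hue = (319 -60) mod 360
= 259 mod 360
= 259°


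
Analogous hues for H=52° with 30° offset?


Base hue: 52°
Left analog: (52 - 30) mod 360 = 22°
Right analog: (52 + 30) mod 360 = 82°
Analogous hues = 22° and 82°


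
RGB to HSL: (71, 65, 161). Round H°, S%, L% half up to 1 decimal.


Normalize: R'=71/255≈0.2784, G'=65/255≈0.2549, B'=161/255≈0.6314
Max=161/255, Min=65/255, Δ=Max-Min=96/255
L = (Max+Min)/2 = (161+65)/510 = 226/510 = 0.44313… → L = 44.3%
L ≤ 0.5 → S = Δ/(Max+Min) = 96/(161+65) = 96/226 = 0.42477… → S = 42.5%
(the 1/255 factors cancel in S and H, so raw channel differences can be used)
Max is B' → H = 60 × ((R-G)/Δ + 4) = 60 × ((71-65)/96 + 4)
  6/96 + 4 = 0.0625 + 4 = 4.0625
  H = 60 × 4.0625 = 243.75° → H = 243.8°
= HSL(243.8°, 42.5%, 44.3%)


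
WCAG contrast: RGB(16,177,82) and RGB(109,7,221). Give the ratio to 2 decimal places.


Linearize each sRGB channel c=v/255: c/12.92 if c ≤ 0.04045 else ((c+0.055)/1.055)^2.4
L = 0.2126×R_lin + 0.7152×G_lin + 0.0722×B_lin
Color 1 (16,177,82):
  R=16: 16/255≈0.0627 > 0.04045 → ((0.0627+0.055)/1.055)^2.4 ≈ 0.00518
  G=177: 177/255≈0.6941 > 0.04045 → ((0.6941+0.055)/1.055)^2.4 ≈ 0.43966
  B=82: 82/255≈0.3216 > 0.04045 → ((0.3216+0.055)/1.055)^2.4 ≈ 0.08438
  L1 = 0.2126×0.00518 + 0.7152×0.43966 + 0.0722×0.08438 ≈ 0.32164
Color 2 (109,7,221):
  R=109: 109/255≈0.4275 > 0.04045 → ((0.4275+0.055)/1.055)^2.4 ≈ 0.15293
  G=7: 7/255≈0.0275 ≤ 0.04045 → 0.0275/12.92 ≈ 0.00212
  B=221: 221/255≈0.8667 > 0.04045 → ((0.8667+0.055)/1.055)^2.4 ≈ 0.72306
  L2 = 0.2126×0.15293 + 0.7152×0.00212 + 0.0722×0.72306 ≈ 0.08624
Lighter = 0.32164, Darker = 0.08624
Ratio = (L_lighter + 0.05) / (L_darker + 0.05)
Ratio = (0.32164 + 0.05) / (0.08624 + 0.05) = 0.37164 / 0.13624 ≈ 2.7279
Ratio ≈ 2.73:1


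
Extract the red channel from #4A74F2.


Color: #4A74F2
R = 4A = 74
G = 74 = 116
B = F2 = 242
Red = 74


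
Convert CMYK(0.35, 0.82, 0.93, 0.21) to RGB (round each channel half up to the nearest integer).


R = 255 × (1-C) × (1-K) = 255 × 0.65 × 0.79 = 130.9425 → 131
G = 255 × (1-M) × (1-K) = 255 × 0.18 × 0.79 = 36.261 → 36
B = 255 × (1-Y) × (1-K) = 255 × 0.07 × 0.79 = 14.1015 → 14
= RGB(131, 36, 14)


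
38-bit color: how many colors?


Colors = 2^bits = 2^38
= 274,877,906,944 colors


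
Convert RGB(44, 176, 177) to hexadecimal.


R = 44 → 2C (hex)
G = 176 → B0 (hex)
B = 177 → B1 (hex)
Hex = #2CB0B1


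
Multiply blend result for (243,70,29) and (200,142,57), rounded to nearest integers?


Multiply: C = A×B/255, rounded to nearest integer
R: 243×200/255 = 48600/255 ≈ 190.588 → 191
G: 70×142/255 = 9940/255 ≈ 38.980 → 39
B: 29×57/255 = 1653/255 ≈ 6.482 → 6
= RGB(191, 39, 6)


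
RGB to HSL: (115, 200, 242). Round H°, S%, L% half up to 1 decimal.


Normalize: R'=115/255≈0.4510, G'=200/255≈0.7843, B'=242/255≈0.9490
Max=242/255, Min=115/255, Δ=Max-Min=127/255
L = (Max+Min)/2 = (242+115)/510 = 357/510 = 0.7 → L = 70.0%
L > 0.5 → S = Δ/(2-Max-Min) = 127/(510-242-115) = 127/153 = 0.83006… → S = 83.0%
(the 1/255 factors cancel in S and H, so raw channel differences can be used)
Max is B' → H = 60 × ((R-G)/Δ + 4) = 60 × ((115-200)/127 + 4)
  -85/127 + 4 = -0.6692… + 4 = 3.3307…
  H = 60 × 3.3307… = 199.842…° → H = 199.8°
= HSL(199.8°, 83.0%, 70.0%)


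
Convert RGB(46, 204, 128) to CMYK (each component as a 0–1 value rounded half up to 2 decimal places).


R'=46/255≈0.1804, G'=204/255≈0.8000, B'=128/255≈0.5020
K = 1 - max(R',G',B') = 1 - 204/255 = 51/255 = 0.2 → 0.20
(1-R'-K)/(1-K) simplifies to (max-R)/max with max = 204:
C = (204-46)/204 = 158/204 = 0.77450… → 0.77
M = (204-204)/204 = 0/204 = 0 → 0.00
Y = (204-128)/204 = 76/204 = 0.37254… → 0.37
= CMYK(0.77, 0.00, 0.37, 0.20)


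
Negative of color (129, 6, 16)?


Invert: (255-R, 255-G, 255-B)
R: 255-129 = 126
G: 255-6 = 249
B: 255-16 = 239
= RGB(126, 249, 239)


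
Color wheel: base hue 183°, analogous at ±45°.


Base hue: 183°
Left analog: (183 - 45) mod 360 = 138°
Right analog: (183 + 45) mod 360 = 228°
Analogous hues = 138° and 228°


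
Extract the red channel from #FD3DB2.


Color: #FD3DB2
R = FD = 253
G = 3D = 61
B = B2 = 178
Red = 253


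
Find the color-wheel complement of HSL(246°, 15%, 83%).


Complement = opposite side of color wheel = hue + 180°
H' = (246 + 180) mod 360 = 66°
S and L unchanged.
= HSL(66°, 15%, 83%)


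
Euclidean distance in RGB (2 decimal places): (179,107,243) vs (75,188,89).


d = √[(R₁-R₂)² + (G₁-G₂)² + (B₁-B₂)²]
d = √[(179-75)² + (107-188)² + (243-89)²]
d = √[10816 + 6561 + 23716]
d = √41093
d ≈ 202.71


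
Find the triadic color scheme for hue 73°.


Triadic: equally spaced at 120° intervals
H1 = 73°
H2 = (73 + 120) mod 360 = 193°
H3 = (73 + 240) mod 360 = 313°
Triadic = 73°, 193°, 313°


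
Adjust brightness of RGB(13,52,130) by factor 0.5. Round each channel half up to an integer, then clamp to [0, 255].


Multiply each channel by 0.5, round half up, clamp to [0, 255]
R: 13×0.5 = 6.5 → round → 7
G: 52×0.5 = 26
B: 130×0.5 = 65
= RGB(7, 26, 65)


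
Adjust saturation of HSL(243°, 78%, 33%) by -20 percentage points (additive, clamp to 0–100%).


Original S = 78%
Adjustment = -20 percentage points
New S = 78 + (-20) = 58
Clamp to [0, 100] → 58
= HSL(243°, 58%, 33%)


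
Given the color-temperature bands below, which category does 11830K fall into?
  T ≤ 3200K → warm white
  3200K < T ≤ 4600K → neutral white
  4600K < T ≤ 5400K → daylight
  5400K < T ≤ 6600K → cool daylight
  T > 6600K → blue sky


Temperature: 11830K
11830K > 6600K → blue sky
Classification: blue sky


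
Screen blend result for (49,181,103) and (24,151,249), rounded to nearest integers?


Screen: C = 255 - (255-A)×(255-B)/255, rounded to nearest integer
R: 255 - (255-49)×(255-24)/255 = 255 - 47586/255 ≈ 255 - 186.612 = 68.388 → 68
G: 255 - (255-181)×(255-151)/255 = 255 - 7696/255 ≈ 255 - 30.180 = 224.820 → 225
B: 255 - (255-103)×(255-249)/255 = 255 - 912/255 ≈ 255 - 3.576 = 251.424 → 251
= RGB(68, 225, 251)


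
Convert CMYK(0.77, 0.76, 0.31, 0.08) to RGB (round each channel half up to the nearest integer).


R = 255 × (1-C) × (1-K) = 255 × 0.23 × 0.92 = 53.958 → 54
G = 255 × (1-M) × (1-K) = 255 × 0.24 × 0.92 = 56.304 → 56
B = 255 × (1-Y) × (1-K) = 255 × 0.69 × 0.92 = 161.874 → 162
= RGB(54, 56, 162)


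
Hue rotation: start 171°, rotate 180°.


New hue = (H + rotation) mod 360
New hue = (171 + 180) mod 360
= 351 mod 360
= 351°


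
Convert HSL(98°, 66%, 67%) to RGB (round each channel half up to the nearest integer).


H=98°, S=0.66, L=0.67
C = (1-|2L-1|)×S = (1-|0.34|)×0.66 = 0.4356
H' = H/60 = 98/60 ≈ 1.6333; X = C×(1-|H' mod 2 - 1|) = 0.15972
m = L - C/2 = 0.67 - 0.2178 = 0.4522
Sector ⌊H'⌋ = 1 → (R',G',B') = (0.15972, 0.4356, 0.0)
RGB = ((R'+m)×255, (G'+m)×255, (B'+m)×255) = (156.0396, 226.389, 115.311)
Round half up → RGB(156, 226, 115)


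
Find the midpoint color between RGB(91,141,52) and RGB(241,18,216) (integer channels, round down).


Midpoint: each channel = ⌊(C₁+C₂)/2⌋
R: ⌊(91+241)/2⌋ = 166
G: ⌊(141+18)/2⌋ = 79
B: ⌊(52+216)/2⌋ = 134
= RGB(166, 79, 134)


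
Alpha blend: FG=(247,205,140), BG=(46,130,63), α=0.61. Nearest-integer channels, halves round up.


C = α×F + (1-α)×B, with 1-α = 0.39
R: 0.61×247 + 0.39×46 = 150.67 + 17.94 = 168.61 → 169
G: 0.61×205 + 0.39×130 = 125.05 + 50.70 = 175.75 → 176
B: 0.61×140 + 0.39×63 = 85.40 + 24.57 = 109.97 → 110
= RGB(169, 176, 110)


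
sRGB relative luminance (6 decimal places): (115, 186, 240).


Linearize each channel (sRGB transfer function): c = v/255; c_lin = c/12.92 if c ≤ 0.04045, else ((c+0.055)/1.055)^2.4
  R: 115/255 ≈ 0.450980 > 0.04045 → ((0.450980+0.055)/1.055)^2.4 ≈ 0.171441
  G: 186/255 ≈ 0.729412 > 0.04045 → ((0.729412+0.055)/1.055)^2.4 ≈ 0.491021
  B: 240/255 ≈ 0.941176 > 0.04045 → ((0.941176+0.055)/1.055)^2.4 ≈ 0.871367
R_lin = 0.171441, G_lin = 0.491021, B_lin = 0.871367
L = 0.2126×R + 0.7152×G + 0.0722×B
L = 0.2126×0.171441 + 0.7152×0.491021 + 0.0722×0.871367
L ≈ 0.450539


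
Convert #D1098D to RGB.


D1 → 209 (R)
09 → 9 (G)
8D → 141 (B)
= RGB(209, 9, 141)


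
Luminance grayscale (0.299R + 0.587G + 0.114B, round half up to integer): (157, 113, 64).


Gray = 0.299×R + 0.587×G + 0.114×B
Gray = 0.299×157 + 0.587×113 + 0.114×64
Gray = 46.943 + 66.331 + 7.296
Gray = 120.570 → round half up → 121
Gray = 121


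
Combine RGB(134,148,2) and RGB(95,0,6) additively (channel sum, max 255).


Additive: each channel = min(255, C₁+C₂)
R: 134+95 = 229 → 229
G: 148+0 = 148 → 148
B: 2+6 = 8 → 8
= RGB(229, 148, 8)


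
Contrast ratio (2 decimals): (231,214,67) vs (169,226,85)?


Linearize each sRGB channel c=v/255: c/12.92 if c ≤ 0.04045 else ((c+0.055)/1.055)^2.4
L = 0.2126×R_lin + 0.7152×G_lin + 0.0722×B_lin
Color 1 (231,214,67):
  R=231: 231/255≈0.9059 > 0.04045 → ((0.9059+0.055)/1.055)^2.4 ≈ 0.79910
  G=214: 214/255≈0.8392 > 0.04045 → ((0.8392+0.055)/1.055)^2.4 ≈ 0.67244
  B=67: 67/255≈0.2627 > 0.04045 → ((0.2627+0.055)/1.055)^2.4 ≈ 0.05613
  L1 = 0.2126×0.79910 + 0.7152×0.67244 + 0.0722×0.05613 ≈ 0.65487
Color 2 (169,226,85):
  R=169: 169/255≈0.6627 > 0.04045 → ((0.6627+0.055)/1.055)^2.4 ≈ 0.39676
  G=226: 226/255≈0.8863 > 0.04045 → ((0.8863+0.055)/1.055)^2.4 ≈ 0.76052
  B=85: 85/255≈0.3333 > 0.04045 → ((0.3333+0.055)/1.055)^2.4 ≈ 0.09084
  L2 = 0.2126×0.39676 + 0.7152×0.76052 + 0.0722×0.09084 ≈ 0.63484
Lighter = 0.65487, Darker = 0.63484
Ratio = (L_lighter + 0.05) / (L_darker + 0.05)
Ratio = (0.65487 + 0.05) / (0.63484 + 0.05) = 0.70487 / 0.68484 ≈ 1.0293
Ratio ≈ 1.03:1


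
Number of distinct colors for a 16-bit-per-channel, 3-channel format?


Total bits = 16 bits/channel × 3 channels = 48 bits
Distinct colors = 2^48
= 281,474,976,710,656 colors


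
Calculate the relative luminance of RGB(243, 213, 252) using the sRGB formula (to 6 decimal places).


Linearize each channel (sRGB transfer function): c = v/255; c_lin = c/12.92 if c ≤ 0.04045, else ((c+0.055)/1.055)^2.4
  R: 243/255 ≈ 0.952941 > 0.04045 → ((0.952941+0.055)/1.055)^2.4 ≈ 0.896269
  G: 213/255 ≈ 0.835294 > 0.04045 → ((0.835294+0.055)/1.055)^2.4 ≈ 0.665387
  B: 252/255 ≈ 0.988235 > 0.04045 → ((0.988235+0.055)/1.055)^2.4 ≈ 0.973445
R_lin = 0.896269, G_lin = 0.665387, B_lin = 0.973445
L = 0.2126×R + 0.7152×G + 0.0722×B
L = 0.2126×0.896269 + 0.7152×0.665387 + 0.0722×0.973445
L ≈ 0.736715


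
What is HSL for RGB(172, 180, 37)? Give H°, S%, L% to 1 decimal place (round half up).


Normalize: R'=172/255≈0.6745, G'=180/255≈0.7059, B'=37/255≈0.1451
Max=180/255, Min=37/255, Δ=Max-Min=143/255
L = (Max+Min)/2 = (180+37)/510 = 217/510 = 0.42549… → L = 42.5%
L ≤ 0.5 → S = Δ/(Max+Min) = 143/(180+37) = 143/217 = 0.65898… → S = 65.9%
(the 1/255 factors cancel in S and H, so raw channel differences can be used)
Max is G' → H = 60 × ((B-R)/Δ + 2) = 60 × ((37-172)/143 + 2)
  -135/143 + 2 = -0.9440… + 2 = 1.0559…
  H = 60 × 1.0559… = 63.356…° → H = 63.4°
= HSL(63.4°, 65.9%, 42.5%)


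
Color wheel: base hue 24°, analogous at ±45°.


Base hue: 24°
Left analog: (24 - 45) mod 360 = 339°
Right analog: (24 + 45) mod 360 = 69°
Analogous hues = 339° and 69°


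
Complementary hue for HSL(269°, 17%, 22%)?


Complement = opposite side of color wheel = hue + 180°
H' = (269 + 180) mod 360 = 89°
S and L unchanged.
= HSL(89°, 17%, 22%)


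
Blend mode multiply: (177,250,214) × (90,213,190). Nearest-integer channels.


Multiply: C = A×B/255, rounded to nearest integer
R: 177×90/255 = 15930/255 ≈ 62.471 → 62
G: 250×213/255 = 53250/255 ≈ 208.824 → 209
B: 214×190/255 = 40660/255 ≈ 159.451 → 159
= RGB(62, 209, 159)


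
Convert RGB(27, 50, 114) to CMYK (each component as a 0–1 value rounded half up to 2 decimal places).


R'=27/255≈0.1059, G'=50/255≈0.1961, B'=114/255≈0.4471
K = 1 - max(R',G',B') = 1 - 114/255 = 141/255 = 0.55294… → 0.55
(1-R'-K)/(1-K) simplifies to (max-R)/max with max = 114:
C = (114-27)/114 = 87/114 = 0.76315… → 0.76
M = (114-50)/114 = 64/114 = 0.56140… → 0.56
Y = (114-114)/114 = 0/114 = 0 → 0.00
= CMYK(0.76, 0.56, 0.00, 0.55)


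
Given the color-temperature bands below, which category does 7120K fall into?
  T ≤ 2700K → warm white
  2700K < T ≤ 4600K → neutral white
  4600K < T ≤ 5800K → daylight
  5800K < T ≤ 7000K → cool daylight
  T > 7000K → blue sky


Temperature: 7120K
7120K > 7000K → blue sky
Classification: blue sky


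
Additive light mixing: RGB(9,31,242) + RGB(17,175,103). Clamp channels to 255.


Additive: each channel = min(255, C₁+C₂)
R: 9+17 = 26 → 26
G: 31+175 = 206 → 206
B: 242+103 = 345 → 255
= RGB(26, 206, 255)


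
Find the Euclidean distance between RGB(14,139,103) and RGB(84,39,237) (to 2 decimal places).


d = √[(R₁-R₂)² + (G₁-G₂)² + (B₁-B₂)²]
d = √[(14-84)² + (139-39)² + (103-237)²]
d = √[4900 + 10000 + 17956]
d = √32856
d ≈ 181.26


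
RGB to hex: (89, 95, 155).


R = 89 → 59 (hex)
G = 95 → 5F (hex)
B = 155 → 9B (hex)
Hex = #595F9B


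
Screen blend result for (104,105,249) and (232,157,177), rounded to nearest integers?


Screen: C = 255 - (255-A)×(255-B)/255, rounded to nearest integer
R: 255 - (255-104)×(255-232)/255 = 255 - 3473/255 ≈ 255 - 13.620 = 241.380 → 241
G: 255 - (255-105)×(255-157)/255 = 255 - 14700/255 ≈ 255 - 57.647 = 197.353 → 197
B: 255 - (255-249)×(255-177)/255 = 255 - 468/255 ≈ 255 - 1.835 = 253.165 → 253
= RGB(241, 197, 253)


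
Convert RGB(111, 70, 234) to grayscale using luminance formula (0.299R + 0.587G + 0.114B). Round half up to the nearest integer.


Gray = 0.299×R + 0.587×G + 0.114×B
Gray = 0.299×111 + 0.587×70 + 0.114×234
Gray = 33.189 + 41.090 + 26.676
Gray = 100.955 → round half up → 101
Gray = 101


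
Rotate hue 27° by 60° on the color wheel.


New hue = (H + rotation) mod 360
New hue = (27 + 60) mod 360
= 87 mod 360
= 87°


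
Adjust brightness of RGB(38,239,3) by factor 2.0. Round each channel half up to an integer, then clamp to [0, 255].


Multiply each channel by 2.0, round half up, clamp to [0, 255]
R: 38×2.0 = 76
G: 239×2.0 = 478 → clamp → 255
B: 3×2.0 = 6
= RGB(76, 255, 6)


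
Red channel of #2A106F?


Color: #2A106F
R = 2A = 42
G = 10 = 16
B = 6F = 111
Red = 42


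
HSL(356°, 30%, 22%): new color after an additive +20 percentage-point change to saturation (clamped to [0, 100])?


Original S = 30%
Adjustment = +20 percentage points
New S = 30 + (20) = 50
Clamp to [0, 100] → 50
= HSL(356°, 50%, 22%)


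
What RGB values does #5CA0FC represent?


5C → 92 (R)
A0 → 160 (G)
FC → 252 (B)
= RGB(92, 160, 252)


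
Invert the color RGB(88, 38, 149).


Invert: (255-R, 255-G, 255-B)
R: 255-88 = 167
G: 255-38 = 217
B: 255-149 = 106
= RGB(167, 217, 106)


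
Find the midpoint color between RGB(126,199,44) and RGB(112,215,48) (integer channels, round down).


Midpoint: each channel = ⌊(C₁+C₂)/2⌋
R: ⌊(126+112)/2⌋ = 119
G: ⌊(199+215)/2⌋ = 207
B: ⌊(44+48)/2⌋ = 46
= RGB(119, 207, 46)


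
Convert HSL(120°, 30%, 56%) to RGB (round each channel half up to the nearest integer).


H=120°, S=0.30, L=0.56
C = (1-|2L-1|)×S = (1-|0.12|)×0.30 = 0.264
H' = H/60 = 120/60 ≈ 2.0000; X = C×(1-|H' mod 2 - 1|) = 0.0
m = L - C/2 = 0.56 - 0.132 = 0.428
Sector ⌊H'⌋ = 2 → (R',G',B') = (0.0, 0.264, 0.0)
RGB = ((R'+m)×255, (G'+m)×255, (B'+m)×255) = (109.14, 176.46, 109.14)
Round half up → RGB(109, 176, 109)


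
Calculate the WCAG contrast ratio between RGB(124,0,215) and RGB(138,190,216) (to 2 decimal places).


Linearize each sRGB channel c=v/255: c/12.92 if c ≤ 0.04045 else ((c+0.055)/1.055)^2.4
L = 0.2126×R_lin + 0.7152×G_lin + 0.0722×B_lin
Color 1 (124,0,215):
  R=124: 124/255≈0.4863 > 0.04045 → ((0.4863+0.055)/1.055)^2.4 ≈ 0.20156
  G=0: 0/255≈0.0000 ≤ 0.04045 → 0.0000/12.92 ≈ 0.00000
  B=215: 215/255≈0.8431 > 0.04045 → ((0.8431+0.055)/1.055)^2.4 ≈ 0.67954
  L1 = 0.2126×0.20156 + 0.7152×0.00000 + 0.0722×0.67954 ≈ 0.09191
Color 2 (138,190,216):
  R=138: 138/255≈0.5412 > 0.04045 → ((0.5412+0.055)/1.055)^2.4 ≈ 0.25415
  G=190: 190/255≈0.7451 > 0.04045 → ((0.7451+0.055)/1.055)^2.4 ≈ 0.51492
  B=216: 216/255≈0.8471 > 0.04045 → ((0.8471+0.055)/1.055)^2.4 ≈ 0.68669
  L2 = 0.2126×0.25415 + 0.7152×0.51492 + 0.0722×0.68669 ≈ 0.47188
Lighter = 0.47188, Darker = 0.09191
Ratio = (L_lighter + 0.05) / (L_darker + 0.05)
Ratio = (0.47188 + 0.05) / (0.09191 + 0.05) = 0.52188 / 0.14191 ≈ 3.6774
Ratio ≈ 3.68:1


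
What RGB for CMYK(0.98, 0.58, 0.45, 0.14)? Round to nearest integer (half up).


R = 255 × (1-C) × (1-K) = 255 × 0.02 × 0.86 = 4.386 → 4
G = 255 × (1-M) × (1-K) = 255 × 0.42 × 0.86 = 92.106 → 92
B = 255 × (1-Y) × (1-K) = 255 × 0.55 × 0.86 = 120.615 → 121
= RGB(4, 92, 121)


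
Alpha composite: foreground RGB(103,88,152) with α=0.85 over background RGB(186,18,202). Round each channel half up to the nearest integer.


C = α×F + (1-α)×B, with 1-α = 0.15
R: 0.85×103 + 0.15×186 = 87.55 + 27.90 = 115.45 → 115
G: 0.85×88 + 0.15×18 = 74.80 + 2.70 = 77.50 → 78
B: 0.85×152 + 0.15×202 = 129.20 + 30.30 = 159.50 → 160
= RGB(115, 78, 160)


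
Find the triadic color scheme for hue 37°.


Triadic: equally spaced at 120° intervals
H1 = 37°
H2 = (37 + 120) mod 360 = 157°
H3 = (37 + 240) mod 360 = 277°
Triadic = 37°, 157°, 277°


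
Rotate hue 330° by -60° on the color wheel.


New hue = (H + rotation) mod 360
New hue = (330 -60) mod 360
= 270 mod 360
= 270°


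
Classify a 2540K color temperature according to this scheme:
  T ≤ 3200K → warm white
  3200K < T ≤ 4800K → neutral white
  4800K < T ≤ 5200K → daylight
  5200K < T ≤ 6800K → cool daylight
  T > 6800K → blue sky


Temperature: 2540K
2540K ≤ 3200K → warm white
Classification: warm white


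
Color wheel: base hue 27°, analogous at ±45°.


Base hue: 27°
Left analog: (27 - 45) mod 360 = 342°
Right analog: (27 + 45) mod 360 = 72°
Analogous hues = 342° and 72°


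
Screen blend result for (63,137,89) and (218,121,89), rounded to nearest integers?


Screen: C = 255 - (255-A)×(255-B)/255, rounded to nearest integer
R: 255 - (255-63)×(255-218)/255 = 255 - 7104/255 ≈ 255 - 27.859 = 227.141 → 227
G: 255 - (255-137)×(255-121)/255 = 255 - 15812/255 ≈ 255 - 62.008 = 192.992 → 193
B: 255 - (255-89)×(255-89)/255 = 255 - 27556/255 ≈ 255 - 108.063 = 146.937 → 147
= RGB(227, 193, 147)


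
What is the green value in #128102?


Color: #128102
R = 12 = 18
G = 81 = 129
B = 02 = 2
Green = 129


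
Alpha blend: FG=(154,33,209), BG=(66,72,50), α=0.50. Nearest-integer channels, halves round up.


C = α×F + (1-α)×B, with 1-α = 0.50
R: 0.50×154 + 0.50×66 = 77.00 + 33.00 = 110.00 → 110
G: 0.50×33 + 0.50×72 = 16.50 + 36.00 = 52.50 → 53
B: 0.50×209 + 0.50×50 = 104.50 + 25.00 = 129.50 → 130
= RGB(110, 53, 130)


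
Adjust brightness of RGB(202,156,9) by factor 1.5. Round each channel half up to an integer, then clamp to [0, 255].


Multiply each channel by 1.5, round half up, clamp to [0, 255]
R: 202×1.5 = 303 → clamp → 255
G: 156×1.5 = 234
B: 9×1.5 = 13.5 → round → 14
= RGB(255, 234, 14)


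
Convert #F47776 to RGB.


F4 → 244 (R)
77 → 119 (G)
76 → 118 (B)
= RGB(244, 119, 118)


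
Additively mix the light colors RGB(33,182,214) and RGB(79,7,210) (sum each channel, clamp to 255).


Additive: each channel = min(255, C₁+C₂)
R: 33+79 = 112 → 112
G: 182+7 = 189 → 189
B: 214+210 = 424 → 255
= RGB(112, 189, 255)


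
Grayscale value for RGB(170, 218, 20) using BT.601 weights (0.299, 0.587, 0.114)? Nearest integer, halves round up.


Gray = 0.299×R + 0.587×G + 0.114×B
Gray = 0.299×170 + 0.587×218 + 0.114×20
Gray = 50.830 + 127.966 + 2.280
Gray = 181.076 → round half up → 181
Gray = 181


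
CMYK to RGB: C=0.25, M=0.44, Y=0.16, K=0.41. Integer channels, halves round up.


R = 255 × (1-C) × (1-K) = 255 × 0.75 × 0.59 = 112.8375 → 113
G = 255 × (1-M) × (1-K) = 255 × 0.56 × 0.59 = 84.252 → 84
B = 255 × (1-Y) × (1-K) = 255 × 0.84 × 0.59 = 126.378 → 126
= RGB(113, 84, 126)


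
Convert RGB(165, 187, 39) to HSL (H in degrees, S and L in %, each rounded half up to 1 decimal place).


Normalize: R'=165/255≈0.6471, G'=187/255≈0.7333, B'=39/255≈0.1529
Max=187/255, Min=39/255, Δ=Max-Min=148/255
L = (Max+Min)/2 = (187+39)/510 = 226/510 = 0.44313… → L = 44.3%
L ≤ 0.5 → S = Δ/(Max+Min) = 148/(187+39) = 148/226 = 0.65486… → S = 65.5%
(the 1/255 factors cancel in S and H, so raw channel differences can be used)
Max is G' → H = 60 × ((B-R)/Δ + 2) = 60 × ((39-165)/148 + 2)
  -126/148 + 2 = -0.8513… + 2 = 1.1486…
  H = 60 × 1.1486… = 68.918…° → H = 68.9°
= HSL(68.9°, 65.5%, 44.3%)


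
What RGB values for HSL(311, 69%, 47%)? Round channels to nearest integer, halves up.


H=311°, S=0.69, L=0.47
C = (1-|2L-1|)×S = (1-|-0.06|)×0.69 = 0.6486
H' = H/60 = 311/60 ≈ 5.1833; X = C×(1-|H' mod 2 - 1|) = 0.52969
m = L - C/2 = 0.47 - 0.3243 = 0.1457
Sector ⌊H'⌋ = 5 → (R',G',B') = (0.6486, 0.0, 0.52969)
RGB = ((R'+m)×255, (G'+m)×255, (B'+m)×255) = (202.5465, 37.1535, 172.22445)
Round half up → RGB(203, 37, 172)


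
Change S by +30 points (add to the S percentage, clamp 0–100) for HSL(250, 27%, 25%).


Original S = 27%
Adjustment = +30 percentage points
New S = 27 + (30) = 57
Clamp to [0, 100] → 57
= HSL(250°, 57%, 25%)


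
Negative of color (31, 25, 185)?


Invert: (255-R, 255-G, 255-B)
R: 255-31 = 224
G: 255-25 = 230
B: 255-185 = 70
= RGB(224, 230, 70)


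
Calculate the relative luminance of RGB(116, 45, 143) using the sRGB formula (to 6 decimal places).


Linearize each channel (sRGB transfer function): c = v/255; c_lin = c/12.92 if c ≤ 0.04045, else ((c+0.055)/1.055)^2.4
  R: 116/255 ≈ 0.454902 > 0.04045 → ((0.454902+0.055)/1.055)^2.4 ≈ 0.174647
  G: 45/255 ≈ 0.176471 > 0.04045 → ((0.176471+0.055)/1.055)^2.4 ≈ 0.026241
  B: 143/255 ≈ 0.560784 > 0.04045 → ((0.560784+0.055)/1.055)^2.4 ≈ 0.274677
R_lin = 0.174647, G_lin = 0.026241, B_lin = 0.274677
L = 0.2126×R + 0.7152×G + 0.0722×B
L = 0.2126×0.174647 + 0.7152×0.026241 + 0.0722×0.274677
L ≈ 0.075729


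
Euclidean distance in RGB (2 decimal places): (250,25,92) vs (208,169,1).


d = √[(R₁-R₂)² + (G₁-G₂)² + (B₁-B₂)²]
d = √[(250-208)² + (25-169)² + (92-1)²]
d = √[1764 + 20736 + 8281]
d = √30781
d ≈ 175.45


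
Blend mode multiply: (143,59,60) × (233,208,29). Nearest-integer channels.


Multiply: C = A×B/255, rounded to nearest integer
R: 143×233/255 = 33319/255 ≈ 130.663 → 131
G: 59×208/255 = 12272/255 ≈ 48.125 → 48
B: 60×29/255 = 1740/255 ≈ 6.824 → 7
= RGB(131, 48, 7)


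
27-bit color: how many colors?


Colors = 2^bits = 2^27
= 134,217,728 colors


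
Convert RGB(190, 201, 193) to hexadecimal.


R = 190 → BE (hex)
G = 201 → C9 (hex)
B = 193 → C1 (hex)
Hex = #BEC9C1


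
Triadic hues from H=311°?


Triadic: equally spaced at 120° intervals
H1 = 311°
H2 = (311 + 120) mod 360 = 71°
H3 = (311 + 240) mod 360 = 191°
Triadic = 311°, 71°, 191°


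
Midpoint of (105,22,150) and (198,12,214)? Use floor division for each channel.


Midpoint: each channel = ⌊(C₁+C₂)/2⌋
R: ⌊(105+198)/2⌋ = 151
G: ⌊(22+12)/2⌋ = 17
B: ⌊(150+214)/2⌋ = 182
= RGB(151, 17, 182)


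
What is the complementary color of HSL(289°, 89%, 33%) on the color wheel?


Complement = opposite side of color wheel = hue + 180°
H' = (289 + 180) mod 360 = 109°
S and L unchanged.
= HSL(109°, 89%, 33%)


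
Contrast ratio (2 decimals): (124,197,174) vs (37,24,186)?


Linearize each sRGB channel c=v/255: c/12.92 if c ≤ 0.04045 else ((c+0.055)/1.055)^2.4
L = 0.2126×R_lin + 0.7152×G_lin + 0.0722×B_lin
Color 1 (124,197,174):
  R=124: 124/255≈0.4863 > 0.04045 → ((0.4863+0.055)/1.055)^2.4 ≈ 0.20156
  G=197: 197/255≈0.7725 > 0.04045 → ((0.7725+0.055)/1.055)^2.4 ≈ 0.55834
  B=174: 174/255≈0.6824 > 0.04045 → ((0.6824+0.055)/1.055)^2.4 ≈ 0.42327
  L1 = 0.2126×0.20156 + 0.7152×0.55834 + 0.0722×0.42327 ≈ 0.47274
Color 2 (37,24,186):
  R=37: 37/255≈0.1451 > 0.04045 → ((0.1451+0.055)/1.055)^2.4 ≈ 0.01850
  G=24: 24/255≈0.0941 > 0.04045 → ((0.0941+0.055)/1.055)^2.4 ≈ 0.00913
  B=186: 186/255≈0.7294 > 0.04045 → ((0.7294+0.055)/1.055)^2.4 ≈ 0.49102
  L2 = 0.2126×0.01850 + 0.7152×0.00913 + 0.0722×0.49102 ≈ 0.04592
Lighter = 0.47274, Darker = 0.04592
Ratio = (L_lighter + 0.05) / (L_darker + 0.05)
Ratio = (0.47274 + 0.05) / (0.04592 + 0.05) = 0.52274 / 0.09592 ≈ 5.4498
Ratio ≈ 5.45:1


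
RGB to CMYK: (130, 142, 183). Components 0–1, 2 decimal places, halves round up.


R'=130/255≈0.5098, G'=142/255≈0.5569, B'=183/255≈0.7176
K = 1 - max(R',G',B') = 1 - 183/255 = 72/255 = 0.28235… → 0.28
(1-R'-K)/(1-K) simplifies to (max-R)/max with max = 183:
C = (183-130)/183 = 53/183 = 0.28961… → 0.29
M = (183-142)/183 = 41/183 = 0.22404… → 0.22
Y = (183-183)/183 = 0/183 = 0 → 0.00
= CMYK(0.29, 0.22, 0.00, 0.28)


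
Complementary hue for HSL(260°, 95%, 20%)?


Complement = opposite side of color wheel = hue + 180°
H' = (260 + 180) mod 360 = 80°
S and L unchanged.
= HSL(80°, 95%, 20%)
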